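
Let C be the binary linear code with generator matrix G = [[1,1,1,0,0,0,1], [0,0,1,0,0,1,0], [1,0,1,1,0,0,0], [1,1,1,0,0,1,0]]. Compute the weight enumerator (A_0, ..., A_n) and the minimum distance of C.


Weight distribution: A_0 = 1, A_2 = 4, A_3 = 6, A_4 = 3, A_5 = 2. Minimum distance d = 2.

Enumerate all 2^4 = 16 messages m ∈ F_2^4.
For each, compute codeword c = mG in F_2^7, then tally its weight.
  m = 0000 → c = 0000000, weight = 0.
  m = 1000 → c = 1110001, weight = 4.
  m = 0100 → c = 0010010, weight = 2.
  m = 1100 → c = 1100011, weight = 4.
  m = 0010 → c = 1011000, weight = 3.
  m = 1010 → c = 0101001, weight = 3.
  m = 0110 → c = 1001010, weight = 3.
  m = 1110 → c = 0111011, weight = 5.
  m = 0001 → c = 1110010, weight = 4.
  m = 1001 → c = 0000011, weight = 2.
  m = 0101 → c = 1100000, weight = 2.
  m = 1101 → c = 0010001, weight = 2.
  m = 0011 → c = 0101010, weight = 3.
  m = 1011 → c = 1011011, weight = 5.
  m = 0111 → c = 0111000, weight = 3.
  m = 1111 → c = 1001001, weight = 3.
Tally weights:
  weight 0: 1 codewords.
  weight 2: 4 codewords.
  weight 3: 6 codewords.
  weight 4: 3 codewords.
  weight 5: 2 codewords.
Minimum distance d = smallest w > 0 with A_w > 0 = 2.
Sanity: Σ A_w = 16 = 2^4 = 16 ✓.


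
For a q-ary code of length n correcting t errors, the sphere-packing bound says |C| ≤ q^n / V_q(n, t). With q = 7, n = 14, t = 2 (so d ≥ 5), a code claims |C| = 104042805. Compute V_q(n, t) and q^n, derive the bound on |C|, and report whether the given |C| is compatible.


V_q(n, t) = 3361, q^n = 678223072849, Hamming bound = 201792047, |C| = 104042805 ≤ bound (satisfied).

Step 1: Compute V_q(n, t) = Σ_{j=0}^2 C(n, j) (q−1)^j.
  j = 0: C(14,0)·(6)^0 = 1·1 = 1.
  j = 1: C(14,1)·(6)^1 = 14·6 = 84.
  j = 2: C(14,2)·(6)^2 = 91·36 = 3276.
  V_q(n, t) = 1 + 84 + 3276 = 3361.
Step 2: q^n = 7^14 = 678223072849.
Step 3: Hamming bound ⌊q^n / V_q(n,t)⌋ = ⌊678223072849/3361⌋ = 201792047.
Step 4: Compare |C| = 104042805 to 201792047: satisfied.
The claimed |C| lies below the Hamming bound.


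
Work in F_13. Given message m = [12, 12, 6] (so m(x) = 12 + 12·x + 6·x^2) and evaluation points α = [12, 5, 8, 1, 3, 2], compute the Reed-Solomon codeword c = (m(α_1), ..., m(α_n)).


c = [6, 1, 11, 4, 11, 8]

Message polynomial: m(x) = 12 + 12·x + 6·x^2 (mod 13).
For each evaluation point α_i, compute m(α_i) mod 13:
  α_1 = 12: Horner steps 6 → 6 → 6, so m(12) = 6.
  α_2 = 5: Horner steps 6 → 3 → 1, so m(5) = 1.
  α_3 = 8: Horner steps 6 → 8 → 11, so m(8) = 11.
  α_4 = 1: Horner steps 6 → 5 → 4, so m(1) = 4.
  α_5 = 3: Horner steps 6 → 4 → 11, so m(3) = 11.
  α_6 = 2: Horner steps 6 → 11 → 8, so m(2) = 8.
Codeword c = [6, 1, 11, 4, 11, 8] ∈ F_13^6.


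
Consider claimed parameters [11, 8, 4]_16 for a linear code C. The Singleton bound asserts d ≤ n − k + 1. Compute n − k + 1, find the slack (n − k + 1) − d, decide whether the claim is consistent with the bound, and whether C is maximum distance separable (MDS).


Singleton RHS = n − k + 1 = 4, slack = 0, bound satisfied, MDS.

Singleton bound: d ≤ n − k + 1.
Here n = 11, k = 8, so n − k + 1 = 4.
Given d = 4, check d ≤ 4: YES.
Slack = (n − k + 1) − d = 0.
The code is MDS (slack = 0).
Description: the claimed parameters are [11, 8, 4]_16; such a code would be MDS (meets Singleton bound).


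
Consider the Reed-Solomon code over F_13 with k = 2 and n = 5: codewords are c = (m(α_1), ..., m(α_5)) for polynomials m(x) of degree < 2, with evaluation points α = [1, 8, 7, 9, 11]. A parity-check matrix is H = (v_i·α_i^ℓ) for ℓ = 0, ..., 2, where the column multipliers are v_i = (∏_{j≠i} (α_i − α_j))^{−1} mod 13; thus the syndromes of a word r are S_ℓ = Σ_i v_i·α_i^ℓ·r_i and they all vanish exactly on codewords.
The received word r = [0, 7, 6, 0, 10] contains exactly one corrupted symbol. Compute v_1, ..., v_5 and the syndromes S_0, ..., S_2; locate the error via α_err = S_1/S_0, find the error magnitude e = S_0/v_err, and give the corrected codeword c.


S = (10, 12, 4), error at position 4, error magnitude e = 5, c = [0, 7, 6, 8, 10].

Step 1: column multipliers v_i = (∏_{j≠i}(α_i − α_j))^{−1} mod 13.
  i = 1 (α = 1): (1−8)(1−7)(1−9)(1−11) = (−7)·(−6)·(−8)·(−10) = 3360 ≡ 6, so v_1 = 6^{−1} = 11 (mod 13).
  i = 2 (α = 8): (8−1)(8−7)(8−9)(8−11) = 7·1·(−1)·(−3) = 21 ≡ 8, so v_2 = 8^{−1} = 5 (mod 13).
  i = 3 (α = 7): (7−1)(7−8)(7−9)(7−11) = 6·(−1)·(−2)·(−4) = −48 ≡ 4, so v_3 = 4^{−1} = 10 (mod 13).
  i = 4 (α = 9): (9−1)(9−8)(9−7)(9−11) = 8·1·2·(−2) = −32 ≡ 7, so v_4 = 7^{−1} = 2 (mod 13).
  i = 5 (α = 11): (11−1)(11−8)(11−7)(11−9) = 10·3·4·2 = 240 ≡ 6, so v_5 = 6^{−1} = 11 (mod 13).
  v = [11, 5, 10, 2, 11].
Step 2: syndromes of r = [0, 7, 6, 0, 10] (all sums mod 13).
  S_0 = Σ v_i r_i = 11·0 + 5·7 + 10·6 + 2·0 + 11·10 = 205 ≡ 10.
  S_1 = Σ v_i α_i r_i = 11·1·0 + 5·8·7 + 10·7·6 + 2·9·0 + 11·11·10 = 1910 ≡ 12.
  α_i^2 mod 13 = [1, 12, 10, 3, 4].
  S_2 = Σ v_i α_i^2 r_i = 11·1·0 + 5·12·7 + 10·10·6 + 2·3·0 + 11·4·10 = 1460 ≡ 4.
  S = (10, 12, 4) ≠ 0, so r is not a codeword (an error is present).
Step 3: locate the error. For a single error e at position i, S_ℓ = v_i·e·α_i^ℓ, so α_err = S_1/S_0.
  S_0^{−1} = 10^{−1} = 4 (mod 13), so α_err = 12·4 = 48 ≡ 9 = α_4. Error position i = 4.
  Consistency check: S_2/S_1 = 4·12 = 48 ≡ 9 = α_err ✓ (single-error assumption holds).
Step 4: error magnitude e = S_0/v_4 = S_0·∏_{j≠4}(α_4 − α_j) = 10·7 = 70 ≡ 5 (mod 13).
Step 5: correct position 4: c_4 = r_4 − e = 0 − 5 ≡ 8 (mod 13). Hence c = [0, 7, 6, 8, 10].
  Check: interpolating c through the α_i gives m(x) = 12 + 1·x (degree < 2) with m(α_i) = c_i for every i, so c is indeed a codeword.


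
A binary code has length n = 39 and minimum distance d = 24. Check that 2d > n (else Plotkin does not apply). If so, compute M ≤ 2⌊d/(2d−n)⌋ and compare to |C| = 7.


Plotkin bound M ≤ 4; given |C| = 7 > bound (violated).

Check applicability: 2d = 48, n = 39.
2d − n = 9 > 0, so Plotkin applies.
Compute d/(2d−n) = 24/9 ≈ 2.6667.
⌊d/(2d−n)⌋ = 2.
Plotkin bound: M ≤ 2·2 = 4.
Given |C| = 7, check: VIOLATED.
This |C| is above the Plotkin bound, so no binary code with n = 39, d = 24 and 7 codewords exists.


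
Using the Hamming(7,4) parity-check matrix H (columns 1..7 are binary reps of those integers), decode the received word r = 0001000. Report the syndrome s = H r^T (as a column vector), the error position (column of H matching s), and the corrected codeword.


s = (1, 0, 0)^T, error position = 4, corrected codeword c = 0000000

Compute s = H r^T mod 2 one row at a time:
  s_1 = 1 + 0 + 0 + 0 = 1 ≡ 1 (mod 2).
  s_2 = 0 + 0 + 0 + 0 = 0 ≡ 0 (mod 2).
  s_3 = 0 + 0 + 0 + 0 = 0 ≡ 0 (mod 2).
s = (1, 0, 0)^T — this equals column 4 of H (binary 100), so error is at position 4.
Correct: flip bit 4 of r = 0001000 to get c = 0000000.


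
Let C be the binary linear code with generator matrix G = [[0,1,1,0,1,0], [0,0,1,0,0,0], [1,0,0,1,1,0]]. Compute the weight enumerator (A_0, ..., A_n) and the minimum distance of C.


Weight distribution: A_0 = 1, A_1 = 1, A_2 = 1, A_3 = 3, A_4 = 2. Minimum distance d = 1.

Enumerate all 2^3 = 8 messages m ∈ F_2^3.
For each, compute codeword c = mG in F_2^6, then tally its weight.
  m = 000 → c = 000000, weight = 0.
  m = 100 → c = 011010, weight = 3.
  m = 010 → c = 001000, weight = 1.
  m = 110 → c = 010010, weight = 2.
  m = 001 → c = 100110, weight = 3.
  m = 101 → c = 111100, weight = 4.
  m = 011 → c = 101110, weight = 4.
  m = 111 → c = 110100, weight = 3.
Tally weights:
  weight 0: 1 codewords.
  weight 1: 1 codewords.
  weight 2: 1 codewords.
  weight 3: 3 codewords.
  weight 4: 2 codewords.
Minimum distance d = smallest w > 0 with A_w > 0 = 1.
Sanity: Σ A_w = 8 = 2^3 = 8 ✓.


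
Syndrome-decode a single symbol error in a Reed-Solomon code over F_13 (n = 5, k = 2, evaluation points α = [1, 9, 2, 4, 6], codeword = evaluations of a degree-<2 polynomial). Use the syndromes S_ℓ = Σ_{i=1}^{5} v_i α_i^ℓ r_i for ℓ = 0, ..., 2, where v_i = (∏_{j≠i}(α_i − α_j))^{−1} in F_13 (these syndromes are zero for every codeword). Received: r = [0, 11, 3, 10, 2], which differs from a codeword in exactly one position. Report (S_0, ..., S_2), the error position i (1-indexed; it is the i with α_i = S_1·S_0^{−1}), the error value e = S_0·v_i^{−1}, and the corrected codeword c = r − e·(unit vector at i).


S = (5, 7, 2), error at position 4, error magnitude e = 1, c = [0, 11, 3, 9, 2].

Step 1: column multipliers v_i = (∏_{j≠i}(α_i − α_j))^{−1} mod 13.
  i = 1 (α = 1): (1−9)(1−2)(1−4)(1−6) = (−8)·(−1)·(−3)·(−5) = 120 ≡ 3, so v_1 = 3^{−1} = 9 (mod 13).
  i = 2 (α = 9): (9−1)(9−2)(9−4)(9−6) = 8·7·5·3 = 840 ≡ 8, so v_2 = 8^{−1} = 5 (mod 13).
  i = 3 (α = 2): (2−1)(2−9)(2−4)(2−6) = 1·(−7)·(−2)·(−4) = −56 ≡ 9, so v_3 = 9^{−1} = 3 (mod 13).
  i = 4 (α = 4): (4−1)(4−9)(4−2)(4−6) = 3·(−5)·2·(−2) = 60 ≡ 8, so v_4 = 8^{−1} = 5 (mod 13).
  i = 5 (α = 6): (6−1)(6−9)(6−2)(6−4) = 5·(−3)·4·2 = −120 ≡ 10, so v_5 = 10^{−1} = 4 (mod 13).
  v = [9, 5, 3, 5, 4].
Step 2: syndromes of r = [0, 11, 3, 10, 2] (all sums mod 13).
  S_0 = Σ v_i r_i = 9·0 + 5·11 + 3·3 + 5·10 + 4·2 = 122 ≡ 5.
  S_1 = Σ v_i α_i r_i = 9·1·0 + 5·9·11 + 3·2·3 + 5·4·10 + 4·6·2 = 761 ≡ 7.
  α_i^2 mod 13 = [1, 3, 4, 3, 10].
  S_2 = Σ v_i α_i^2 r_i = 9·1·0 + 5·3·11 + 3·4·3 + 5·3·10 + 4·10·2 = 431 ≡ 2.
  S = (5, 7, 2) ≠ 0, so r is not a codeword (an error is present).
Step 3: locate the error. For a single error e at position i, S_ℓ = v_i·e·α_i^ℓ, so α_err = S_1/S_0.
  S_0^{−1} = 5^{−1} = 8 (mod 13), so α_err = 7·8 = 56 ≡ 4 = α_4. Error position i = 4.
  Consistency check: S_2/S_1 = 2·2 = 4 ≡ 4 = α_err ✓ (single-error assumption holds).
Step 4: error magnitude e = S_0/v_4 = S_0·∏_{j≠4}(α_4 − α_j) = 5·8 = 40 ≡ 1 (mod 13).
Step 5: correct position 4: c_4 = r_4 − e = 10 − 1 ≡ 9 (mod 13). Hence c = [0, 11, 3, 9, 2].
  Check: interpolating c through the α_i gives m(x) = 10 + 3·x (degree < 2) with m(α_i) = c_i for every i, so c is indeed a codeword.


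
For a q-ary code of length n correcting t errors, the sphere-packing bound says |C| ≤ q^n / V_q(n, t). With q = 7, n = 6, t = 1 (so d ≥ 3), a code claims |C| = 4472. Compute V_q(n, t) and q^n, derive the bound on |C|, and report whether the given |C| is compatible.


V_q(n, t) = 37, q^n = 117649, Hamming bound = 3179, |C| = 4472 > bound (violated).

Step 1: Compute V_q(n, t) = Σ_{j=0}^1 C(n, j) (q−1)^j.
  j = 0: C(6,0)·(6)^0 = 1·1 = 1.
  j = 1: C(6,1)·(6)^1 = 6·6 = 36.
  V_q(n, t) = 1 + 36 = 37.
Step 2: q^n = 7^6 = 117649.
Step 3: Hamming bound ⌊q^n / V_q(n,t)⌋ = ⌊117649/37⌋ = 3179.
Step 4: Compare |C| = 4472 to 3179: violated.
The claimed |C| lies above the Hamming bound, so no 7-ary code of length 6 with d ≥ 3 can have 4472 codewords.


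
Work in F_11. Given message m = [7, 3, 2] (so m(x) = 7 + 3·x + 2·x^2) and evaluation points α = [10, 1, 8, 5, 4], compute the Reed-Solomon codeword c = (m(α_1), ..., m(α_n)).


c = [6, 1, 5, 6, 7]

Message polynomial: m(x) = 7 + 3·x + 2·x^2 (mod 11).
For each evaluation point α_i, compute m(α_i) mod 11:
  α_1 = 10: Horner steps 2 → 1 → 6, so m(10) = 6.
  α_2 = 1: Horner steps 2 → 5 → 1, so m(1) = 1.
  α_3 = 8: Horner steps 2 → 8 → 5, so m(8) = 5.
  α_4 = 5: Horner steps 2 → 2 → 6, so m(5) = 6.
  α_5 = 4: Horner steps 2 → 0 → 7, so m(4) = 7.
Codeword c = [6, 1, 5, 6, 7] ∈ F_11^5.


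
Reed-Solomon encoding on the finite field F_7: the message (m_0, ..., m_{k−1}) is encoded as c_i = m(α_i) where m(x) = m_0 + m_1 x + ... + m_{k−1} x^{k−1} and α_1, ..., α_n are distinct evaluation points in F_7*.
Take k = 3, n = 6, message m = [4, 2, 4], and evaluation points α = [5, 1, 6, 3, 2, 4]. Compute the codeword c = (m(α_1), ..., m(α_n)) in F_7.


c = [2, 3, 6, 4, 3, 6]

Message polynomial: m(x) = 4 + 2·x + 4·x^2 (mod 7).
For each evaluation point α_i, compute m(α_i) mod 7:
  α_1 = 5: Horner steps 4 → 1 → 2, so m(5) = 2.
  α_2 = 1: Horner steps 4 → 6 → 3, so m(1) = 3.
  α_3 = 6: Horner steps 4 → 5 → 6, so m(6) = 6.
  α_4 = 3: Horner steps 4 → 0 → 4, so m(3) = 4.
  α_5 = 2: Horner steps 4 → 3 → 3, so m(2) = 3.
  α_6 = 4: Horner steps 4 → 4 → 6, so m(4) = 6.
Codeword c = [2, 3, 6, 4, 3, 6] ∈ F_7^6.


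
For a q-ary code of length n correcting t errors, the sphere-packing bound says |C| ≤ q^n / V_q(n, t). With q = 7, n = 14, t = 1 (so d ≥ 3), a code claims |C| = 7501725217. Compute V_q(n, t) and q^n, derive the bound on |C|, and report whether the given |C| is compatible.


V_q(n, t) = 85, q^n = 678223072849, Hamming bound = 7979094974, |C| = 7501725217 ≤ bound (satisfied).

Step 1: Compute V_q(n, t) = Σ_{j=0}^1 C(n, j) (q−1)^j.
  j = 0: C(14,0)·(6)^0 = 1·1 = 1.
  j = 1: C(14,1)·(6)^1 = 14·6 = 84.
  V_q(n, t) = 1 + 84 = 85.
Step 2: q^n = 7^14 = 678223072849.
Step 3: Hamming bound ⌊q^n / V_q(n,t)⌋ = ⌊678223072849/85⌋ = 7979094974.
Step 4: Compare |C| = 7501725217 to 7979094974: satisfied.
The claimed |C| lies below the Hamming bound.


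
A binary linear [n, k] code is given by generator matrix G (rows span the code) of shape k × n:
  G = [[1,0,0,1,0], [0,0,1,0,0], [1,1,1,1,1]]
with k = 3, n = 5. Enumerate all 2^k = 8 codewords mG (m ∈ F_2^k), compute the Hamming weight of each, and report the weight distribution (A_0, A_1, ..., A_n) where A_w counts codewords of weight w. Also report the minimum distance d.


Weight distribution: A_0 = 1, A_1 = 1, A_2 = 2, A_3 = 2, A_4 = 1, A_5 = 1. Minimum distance d = 1.

Enumerate all 2^3 = 8 messages m ∈ F_2^3.
For each, compute codeword c = mG in F_2^5, then tally its weight.
  m = 000 → c = 00000, weight = 0.
  m = 100 → c = 10010, weight = 2.
  m = 010 → c = 00100, weight = 1.
  m = 110 → c = 10110, weight = 3.
  m = 001 → c = 11111, weight = 5.
  m = 101 → c = 01101, weight = 3.
  m = 011 → c = 11011, weight = 4.
  m = 111 → c = 01001, weight = 2.
Tally weights:
  weight 0: 1 codewords.
  weight 1: 1 codewords.
  weight 2: 2 codewords.
  weight 3: 2 codewords.
  weight 4: 1 codewords.
  weight 5: 1 codewords.
Minimum distance d = smallest w > 0 with A_w > 0 = 1.
Sanity: Σ A_w = 8 = 2^3 = 8 ✓.


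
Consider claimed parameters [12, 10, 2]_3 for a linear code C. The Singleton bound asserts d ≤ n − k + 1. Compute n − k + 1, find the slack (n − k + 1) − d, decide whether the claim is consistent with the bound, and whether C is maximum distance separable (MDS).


Singleton RHS = n − k + 1 = 3, slack = 1, bound satisfied, not MDS.

Singleton bound: d ≤ n − k + 1.
Here n = 12, k = 10, so n − k + 1 = 3.
Given d = 2, check d ≤ 3: YES.
Slack = (n − k + 1) − d = 1.
The code is NOT MDS (slack = 1 > 0).
Description: the claimed parameters are [12, 10, 2]_3; such a code would be non-MDS.


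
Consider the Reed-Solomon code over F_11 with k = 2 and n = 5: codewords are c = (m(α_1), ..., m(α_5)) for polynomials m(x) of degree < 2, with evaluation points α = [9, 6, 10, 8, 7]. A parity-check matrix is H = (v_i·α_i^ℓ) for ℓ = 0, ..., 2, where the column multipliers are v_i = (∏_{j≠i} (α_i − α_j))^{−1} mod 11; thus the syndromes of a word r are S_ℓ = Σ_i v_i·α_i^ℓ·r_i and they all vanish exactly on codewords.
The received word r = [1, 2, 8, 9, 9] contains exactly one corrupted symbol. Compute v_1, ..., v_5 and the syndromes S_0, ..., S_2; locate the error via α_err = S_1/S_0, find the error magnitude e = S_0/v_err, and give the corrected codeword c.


S = (1, 8, 9), error at position 4, error magnitude e = 4, c = [1, 2, 8, 5, 9].

Step 1: column multipliers v_i = (∏_{j≠i}(α_i − α_j))^{−1} mod 11.
  i = 1 (α = 9): (9−6)(9−10)(9−8)(9−7) = 3·(−1)·1·2 = −6 ≡ 5, so v_1 = 5^{−1} = 9 (mod 11).
  i = 2 (α = 6): (6−9)(6−10)(6−8)(6−7) = (−3)·(−4)·(−2)·(−1) = 24 ≡ 2, so v_2 = 2^{−1} = 6 (mod 11).
  i = 3 (α = 10): (10−9)(10−6)(10−8)(10−7) = 1·4·2·3 = 24 ≡ 2, so v_3 = 2^{−1} = 6 (mod 11).
  i = 4 (α = 8): (8−9)(8−6)(8−10)(8−7) = (−1)·2·(−2)·1 = 4 ≡ 4, so v_4 = 4^{−1} = 3 (mod 11).
  i = 5 (α = 7): (7−9)(7−6)(7−10)(7−8) = (−2)·1·(−3)·(−1) = −6 ≡ 5, so v_5 = 5^{−1} = 9 (mod 11).
  v = [9, 6, 6, 3, 9].
Step 2: syndromes of r = [1, 2, 8, 9, 9] (all sums mod 11).
  S_0 = Σ v_i r_i = 9·1 + 6·2 + 6·8 + 3·9 + 9·9 = 177 ≡ 1.
  S_1 = Σ v_i α_i r_i = 9·9·1 + 6·6·2 + 6·10·8 + 3·8·9 + 9·7·9 = 1416 ≡ 8.
  α_i^2 mod 11 = [4, 3, 1, 9, 5].
  S_2 = Σ v_i α_i^2 r_i = 9·4·1 + 6·3·2 + 6·1·8 + 3·9·9 + 9·5·9 = 768 ≡ 9.
  S = (1, 8, 9) ≠ 0, so r is not a codeword (an error is present).
Step 3: locate the error. For a single error e at position i, S_ℓ = v_i·e·α_i^ℓ, so α_err = S_1/S_0.
  S_0^{−1} = 1^{−1} = 1 (mod 11), so α_err = 8·1 = 8 ≡ 8 = α_4. Error position i = 4.
  Consistency check: S_2/S_1 = 9·7 = 63 ≡ 8 = α_err ✓ (single-error assumption holds).
Step 4: error magnitude e = S_0/v_4 = S_0·∏_{j≠4}(α_4 − α_j) = 1·4 = 4 ≡ 4 (mod 11).
Step 5: correct position 4: c_4 = r_4 − e = 9 − 4 ≡ 5 (mod 11). Hence c = [1, 2, 8, 5, 9].
  Check: interpolating c through the α_i gives m(x) = 4 + 7·x (degree < 2) with m(α_i) = c_i for every i, so c is indeed a codeword.


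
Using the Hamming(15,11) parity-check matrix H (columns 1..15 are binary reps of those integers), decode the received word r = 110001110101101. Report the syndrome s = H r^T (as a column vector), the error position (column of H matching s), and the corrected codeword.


s = (1, 1, 1, 0)^T, error position = 14, corrected codeword c = 110001110101111

Compute s = H r^T mod 2 one row at a time:
  s_1 = 1 + 0 + 1 + 0 + 1 + 1 + 0 + 1 = 5 ≡ 1 (mod 2).
  s_2 = 0 + 0 + 1 + 1 + 1 + 1 + 0 + 1 = 5 ≡ 1 (mod 2).
  s_3 = 1 + 0 + 1 + 1 + 1 + 0 + 0 + 1 = 5 ≡ 1 (mod 2).
  s_4 = 1 + 0 + 0 + 1 + 0 + 0 + 1 + 1 = 4 ≡ 0 (mod 2).
s = (1, 1, 1, 0)^T — this equals column 14 of H (binary 1110), so error is at position 14.
Correct: flip bit 14 of r = 110001110101101 to get c = 110001110101111.


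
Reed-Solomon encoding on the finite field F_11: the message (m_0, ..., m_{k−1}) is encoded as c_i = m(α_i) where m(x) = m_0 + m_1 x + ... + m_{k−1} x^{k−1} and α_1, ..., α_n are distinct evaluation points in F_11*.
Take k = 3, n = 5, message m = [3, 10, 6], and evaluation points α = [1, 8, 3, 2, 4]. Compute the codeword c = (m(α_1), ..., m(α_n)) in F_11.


c = [8, 5, 10, 3, 7]

Message polynomial: m(x) = 3 + 10·x + 6·x^2 (mod 11).
For each evaluation point α_i, compute m(α_i) mod 11:
  α_1 = 1: Horner steps 6 → 5 → 8, so m(1) = 8.
  α_2 = 8: Horner steps 6 → 3 → 5, so m(8) = 5.
  α_3 = 3: Horner steps 6 → 6 → 10, so m(3) = 10.
  α_4 = 2: Horner steps 6 → 0 → 3, so m(2) = 3.
  α_5 = 4: Horner steps 6 → 1 → 7, so m(4) = 7.
Codeword c = [8, 5, 10, 3, 7] ∈ F_11^5.


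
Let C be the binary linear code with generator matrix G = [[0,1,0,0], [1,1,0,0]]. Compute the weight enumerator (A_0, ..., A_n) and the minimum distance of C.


Weight distribution: A_0 = 1, A_1 = 2, A_2 = 1. Minimum distance d = 1.

Enumerate all 2^2 = 4 messages m ∈ F_2^2.
For each, compute codeword c = mG in F_2^4, then tally its weight.
  m = 00 → c = 0000, weight = 0.
  m = 10 → c = 0100, weight = 1.
  m = 01 → c = 1100, weight = 2.
  m = 11 → c = 1000, weight = 1.
Tally weights:
  weight 0: 1 codewords.
  weight 1: 2 codewords.
  weight 2: 1 codewords.
Minimum distance d = smallest w > 0 with A_w > 0 = 1.
Sanity: Σ A_w = 4 = 2^2 = 4 ✓.


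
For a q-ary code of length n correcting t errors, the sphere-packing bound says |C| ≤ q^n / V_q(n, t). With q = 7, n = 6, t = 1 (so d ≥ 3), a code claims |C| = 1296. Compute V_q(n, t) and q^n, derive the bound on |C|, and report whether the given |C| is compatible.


V_q(n, t) = 37, q^n = 117649, Hamming bound = 3179, |C| = 1296 ≤ bound (satisfied).

Step 1: Compute V_q(n, t) = Σ_{j=0}^1 C(n, j) (q−1)^j.
  j = 0: C(6,0)·(6)^0 = 1·1 = 1.
  j = 1: C(6,1)·(6)^1 = 6·6 = 36.
  V_q(n, t) = 1 + 36 = 37.
Step 2: q^n = 7^6 = 117649.
Step 3: Hamming bound ⌊q^n / V_q(n,t)⌋ = ⌊117649/37⌋ = 3179.
Step 4: Compare |C| = 1296 to 3179: satisfied.
The claimed |C| lies below the Hamming bound.


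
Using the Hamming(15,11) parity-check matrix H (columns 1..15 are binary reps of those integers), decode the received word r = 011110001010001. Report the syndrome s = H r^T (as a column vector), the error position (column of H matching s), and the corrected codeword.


s = (1, 1, 0, 1)^T, error position = 13, corrected codeword c = 011110001010101

Compute s = H r^T mod 2 one row at a time:
  s_1 = 0 + 1 + 0 + 1 + 0 + 0 + 0 + 1 = 3 ≡ 1 (mod 2).
  s_2 = 1 + 1 + 0 + 0 + 0 + 0 + 0 + 1 = 3 ≡ 1 (mod 2).
  s_3 = 1 + 1 + 0 + 0 + 0 + 1 + 0 + 1 = 4 ≡ 0 (mod 2).
  s_4 = 0 + 1 + 1 + 0 + 1 + 1 + 0 + 1 = 5 ≡ 1 (mod 2).
s = (1, 1, 0, 1)^T — this equals column 13 of H (binary 1101), so error is at position 13.
Correct: flip bit 13 of r = 011110001010001 to get c = 011110001010101.


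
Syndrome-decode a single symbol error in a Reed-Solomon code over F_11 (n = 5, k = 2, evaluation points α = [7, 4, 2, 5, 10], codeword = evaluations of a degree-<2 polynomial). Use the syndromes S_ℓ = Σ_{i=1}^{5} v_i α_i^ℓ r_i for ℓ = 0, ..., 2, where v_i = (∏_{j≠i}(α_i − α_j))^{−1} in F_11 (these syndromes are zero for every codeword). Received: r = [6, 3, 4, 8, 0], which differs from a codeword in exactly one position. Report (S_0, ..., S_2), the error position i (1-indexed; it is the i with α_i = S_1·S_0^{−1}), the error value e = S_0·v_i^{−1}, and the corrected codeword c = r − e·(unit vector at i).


S = (6, 9, 8), error at position 1, error magnitude e = 10, c = [7, 3, 4, 8, 0].

Step 1: column multipliers v_i = (∏_{j≠i}(α_i − α_j))^{−1} mod 11.
  i = 1 (α = 7): (7−4)(7−2)(7−5)(7−10) = 3·5·2·(−3) = −90 ≡ 9, so v_1 = 9^{−1} = 5 (mod 11).
  i = 2 (α = 4): (4−7)(4−2)(4−5)(4−10) = (−3)·2·(−1)·(−6) = −36 ≡ 8, so v_2 = 8^{−1} = 7 (mod 11).
  i = 3 (α = 2): (2−7)(2−4)(2−5)(2−10) = (−5)·(−2)·(−3)·(−8) = 240 ≡ 9, so v_3 = 9^{−1} = 5 (mod 11).
  i = 4 (α = 5): (5−7)(5−4)(5−2)(5−10) = (−2)·1·3·(−5) = 30 ≡ 8, so v_4 = 8^{−1} = 7 (mod 11).
  i = 5 (α = 10): (10−7)(10−4)(10−2)(10−5) = 3·6·8·5 = 720 ≡ 5, so v_5 = 5^{−1} = 9 (mod 11).
  v = [5, 7, 5, 7, 9].
Step 2: syndromes of r = [6, 3, 4, 8, 0] (all sums mod 11).
  S_0 = Σ v_i r_i = 5·6 + 7·3 + 5·4 + 7·8 + 9·0 = 127 ≡ 6.
  S_1 = Σ v_i α_i r_i = 5·7·6 + 7·4·3 + 5·2·4 + 7·5·8 + 9·10·0 = 614 ≡ 9.
  α_i^2 mod 11 = [5, 5, 4, 3, 1].
  S_2 = Σ v_i α_i^2 r_i = 5·5·6 + 7·5·3 + 5·4·4 + 7·3·8 + 9·1·0 = 503 ≡ 8.
  S = (6, 9, 8) ≠ 0, so r is not a codeword (an error is present).
Step 3: locate the error. For a single error e at position i, S_ℓ = v_i·e·α_i^ℓ, so α_err = S_1/S_0.
  S_0^{−1} = 6^{−1} = 2 (mod 11), so α_err = 9·2 = 18 ≡ 7 = α_1. Error position i = 1.
  Consistency check: S_2/S_1 = 8·5 = 40 ≡ 7 = α_err ✓ (single-error assumption holds).
Step 4: error magnitude e = S_0/v_1 = S_0·∏_{j≠1}(α_1 − α_j) = 6·9 = 54 ≡ 10 (mod 11).
Step 5: correct position 1: c_1 = r_1 − e = 6 − 10 ≡ 7 (mod 11). Hence c = [7, 3, 4, 8, 0].
  Check: interpolating c through the α_i gives m(x) = 5 + 5·x (degree < 2) with m(α_i) = c_i for every i, so c is indeed a codeword.


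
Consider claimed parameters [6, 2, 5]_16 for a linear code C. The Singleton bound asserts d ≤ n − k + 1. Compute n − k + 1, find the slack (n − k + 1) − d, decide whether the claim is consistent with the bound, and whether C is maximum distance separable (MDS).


Singleton RHS = n − k + 1 = 5, slack = 0, bound satisfied, MDS.

Singleton bound: d ≤ n − k + 1.
Here n = 6, k = 2, so n − k + 1 = 5.
Given d = 5, check d ≤ 5: YES.
Slack = (n − k + 1) − d = 0.
The code is MDS (slack = 0).
Description: the claimed parameters are [6, 2, 5]_16; such a code would be MDS (meets Singleton bound).


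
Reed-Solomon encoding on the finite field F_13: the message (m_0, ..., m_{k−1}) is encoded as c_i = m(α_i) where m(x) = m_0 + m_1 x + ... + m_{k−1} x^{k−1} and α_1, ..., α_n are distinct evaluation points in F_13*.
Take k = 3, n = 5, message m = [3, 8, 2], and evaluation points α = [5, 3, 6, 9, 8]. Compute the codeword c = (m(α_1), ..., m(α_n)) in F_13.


c = [2, 6, 6, 3, 0]

Message polynomial: m(x) = 3 + 8·x + 2·x^2 (mod 13).
For each evaluation point α_i, compute m(α_i) mod 13:
  α_1 = 5: Horner steps 2 → 5 → 2, so m(5) = 2.
  α_2 = 3: Horner steps 2 → 1 → 6, so m(3) = 6.
  α_3 = 6: Horner steps 2 → 7 → 6, so m(6) = 6.
  α_4 = 9: Horner steps 2 → 0 → 3, so m(9) = 3.
  α_5 = 8: Horner steps 2 → 11 → 0, so m(8) = 0.
Codeword c = [2, 6, 6, 3, 0] ∈ F_13^5.


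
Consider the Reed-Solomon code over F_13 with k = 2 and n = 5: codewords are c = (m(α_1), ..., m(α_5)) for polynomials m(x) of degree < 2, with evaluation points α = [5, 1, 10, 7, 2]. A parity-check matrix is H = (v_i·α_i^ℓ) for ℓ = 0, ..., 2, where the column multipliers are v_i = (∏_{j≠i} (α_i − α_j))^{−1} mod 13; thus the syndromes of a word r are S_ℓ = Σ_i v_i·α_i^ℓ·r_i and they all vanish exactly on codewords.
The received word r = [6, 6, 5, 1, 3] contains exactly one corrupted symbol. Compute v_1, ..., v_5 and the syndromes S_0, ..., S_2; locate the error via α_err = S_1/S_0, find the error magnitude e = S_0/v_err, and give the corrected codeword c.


S = (4, 7, 9), error at position 1, error magnitude e = 12, c = [7, 6, 5, 1, 3].

Step 1: column multipliers v_i = (∏_{j≠i}(α_i − α_j))^{−1} mod 13.
  i = 1 (α = 5): (5−1)(5−10)(5−7)(5−2) = 4·(−5)·(−2)·3 = 120 ≡ 3, so v_1 = 3^{−1} = 9 (mod 13).
  i = 2 (α = 1): (1−5)(1−10)(1−7)(1−2) = (−4)·(−9)·(−6)·(−1) = 216 ≡ 8, so v_2 = 8^{−1} = 5 (mod 13).
  i = 3 (α = 10): (10−5)(10−1)(10−7)(10−2) = 5·9·3·8 = 1080 ≡ 1, so v_3 = 1^{−1} = 1 (mod 13).
  i = 4 (α = 7): (7−5)(7−1)(7−10)(7−2) = 2·6·(−3)·5 = −180 ≡ 2, so v_4 = 2^{−1} = 7 (mod 13).
  i = 5 (α = 2): (2−5)(2−1)(2−10)(2−7) = (−3)·1·(−8)·(−5) = −120 ≡ 10, so v_5 = 10^{−1} = 4 (mod 13).
  v = [9, 5, 1, 7, 4].
Step 2: syndromes of r = [6, 6, 5, 1, 3] (all sums mod 13).
  S_0 = Σ v_i r_i = 9·6 + 5·6 + 1·5 + 7·1 + 4·3 = 108 ≡ 4.
  S_1 = Σ v_i α_i r_i = 9·5·6 + 5·1·6 + 1·10·5 + 7·7·1 + 4·2·3 = 423 ≡ 7.
  α_i^2 mod 13 = [12, 1, 9, 10, 4].
  S_2 = Σ v_i α_i^2 r_i = 9·12·6 + 5·1·6 + 1·9·5 + 7·10·1 + 4·4·3 = 841 ≡ 9.
  S = (4, 7, 9) ≠ 0, so r is not a codeword (an error is present).
Step 3: locate the error. For a single error e at position i, S_ℓ = v_i·e·α_i^ℓ, so α_err = S_1/S_0.
  S_0^{−1} = 4^{−1} = 10 (mod 13), so α_err = 7·10 = 70 ≡ 5 = α_1. Error position i = 1.
  Consistency check: S_2/S_1 = 9·2 = 18 ≡ 5 = α_err ✓ (single-error assumption holds).
Step 4: error magnitude e = S_0/v_1 = S_0·∏_{j≠1}(α_1 − α_j) = 4·3 = 12 ≡ 12 (mod 13).
Step 5: correct position 1: c_1 = r_1 − e = 6 − 12 ≡ 7 (mod 13). Hence c = [7, 6, 5, 1, 3].
  Check: interpolating c through the α_i gives m(x) = 9 + 10·x (degree < 2) with m(α_i) = c_i for every i, so c is indeed a codeword.


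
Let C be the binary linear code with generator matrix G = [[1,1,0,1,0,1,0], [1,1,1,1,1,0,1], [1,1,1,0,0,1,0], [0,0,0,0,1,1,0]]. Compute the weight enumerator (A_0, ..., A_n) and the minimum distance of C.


Weight distribution: A_0 = 1, A_2 = 4, A_4 = 9, A_6 = 2. Minimum distance d = 2.

Enumerate all 2^4 = 16 messages m ∈ F_2^4.
For each, compute codeword c = mG in F_2^7, then tally its weight.
  m = 0000 → c = 0000000, weight = 0.
  m = 1000 → c = 1101010, weight = 4.
  m = 0100 → c = 1111101, weight = 6.
  m = 1100 → c = 0010111, weight = 4.
  m = 0010 → c = 1110010, weight = 4.
  m = 1010 → c = 0011000, weight = 2.
  m = 0110 → c = 0001111, weight = 4.
  m = 1110 → c = 1100101, weight = 4.
  m = 0001 → c = 0000110, weight = 2.
  m = 1001 → c = 1101100, weight = 4.
  m = 0101 → c = 1111011, weight = 6.
  m = 1101 → c = 0010001, weight = 2.
  m = 0011 → c = 1110100, weight = 4.
  m = 1011 → c = 0011110, weight = 4.
  m = 0111 → c = 0001001, weight = 2.
  m = 1111 → c = 1100011, weight = 4.
Tally weights:
  weight 0: 1 codewords.
  weight 2: 4 codewords.
  weight 4: 9 codewords.
  weight 6: 2 codewords.
Minimum distance d = smallest w > 0 with A_w > 0 = 2.
Sanity: Σ A_w = 16 = 2^4 = 16 ✓.


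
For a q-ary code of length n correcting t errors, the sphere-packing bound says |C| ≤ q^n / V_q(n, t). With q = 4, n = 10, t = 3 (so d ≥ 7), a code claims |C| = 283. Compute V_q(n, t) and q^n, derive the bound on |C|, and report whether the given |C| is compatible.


V_q(n, t) = 3676, q^n = 1048576, Hamming bound = 285, |C| = 283 ≤ bound (satisfied).

Step 1: Compute V_q(n, t) = Σ_{j=0}^3 C(n, j) (q−1)^j.
  j = 0: C(10,0)·(3)^0 = 1·1 = 1.
  j = 1: C(10,1)·(3)^1 = 10·3 = 30.
  j = 2: C(10,2)·(3)^2 = 45·9 = 405.
  j = 3: C(10,3)·(3)^3 = 120·27 = 3240.
  V_q(n, t) = 1 + 30 + 405 + 3240 = 3676.
Step 2: q^n = 4^10 = 1048576.
Step 3: Hamming bound ⌊q^n / V_q(n,t)⌋ = ⌊1048576/3676⌋ = 285.
Step 4: Compare |C| = 283 to 285: satisfied.
The claimed |C| lies below the Hamming bound.


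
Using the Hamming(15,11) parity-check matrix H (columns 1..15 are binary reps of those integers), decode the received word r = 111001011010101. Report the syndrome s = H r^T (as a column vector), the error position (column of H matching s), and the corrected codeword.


s = (1, 1, 1, 0)^T, error position = 14, corrected codeword c = 111001011010111

Compute s = H r^T mod 2 one row at a time:
  s_1 = 1 + 1 + 0 + 1 + 0 + 1 + 0 + 1 = 5 ≡ 1 (mod 2).
  s_2 = 0 + 0 + 1 + 0 + 0 + 1 + 0 + 1 = 3 ≡ 1 (mod 2).
  s_3 = 1 + 1 + 1 + 0 + 0 + 1 + 0 + 1 = 5 ≡ 1 (mod 2).
  s_4 = 1 + 1 + 0 + 0 + 1 + 1 + 1 + 1 = 6 ≡ 0 (mod 2).
s = (1, 1, 1, 0)^T — this equals column 14 of H (binary 1110), so error is at position 14.
Correct: flip bit 14 of r = 111001011010101 to get c = 111001011010111.


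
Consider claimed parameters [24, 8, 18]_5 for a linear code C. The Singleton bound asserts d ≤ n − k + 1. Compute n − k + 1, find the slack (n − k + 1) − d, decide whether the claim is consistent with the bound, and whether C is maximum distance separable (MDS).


Singleton RHS = n − k + 1 = 17, slack = -1, bound violated (no such code; not MDS).

Singleton bound: d ≤ n − k + 1.
Here n = 24, k = 8, so n − k + 1 = 17.
Given d = 18, check d ≤ 17: NO.
Slack = (n − k + 1) − d = -1.
The slack is negative: d = 18 exceeds n − k + 1 = 17 by 1, so the Singleton bound is violated and no linear [24, 8, 18]_5 code can exist. In particular it is not MDS (MDS requires d = n − k + 1 exactly).
Description: the claimed parameters are [24, 8, 18]_5; such a code would be impossible (violates the Singleton bound).


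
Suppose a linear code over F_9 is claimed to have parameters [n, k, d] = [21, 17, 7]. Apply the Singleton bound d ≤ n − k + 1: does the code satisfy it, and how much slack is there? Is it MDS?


Singleton RHS = n − k + 1 = 5, slack = -2, bound violated (no such code; not MDS).

Singleton bound: d ≤ n − k + 1.
Here n = 21, k = 17, so n − k + 1 = 5.
Given d = 7, check d ≤ 5: NO.
Slack = (n − k + 1) − d = -2.
The slack is negative: d = 7 exceeds n − k + 1 = 5 by 2, so the Singleton bound is violated and no linear [21, 17, 7]_9 code can exist. In particular it is not MDS (MDS requires d = n − k + 1 exactly).
Description: the claimed parameters are [21, 17, 7]_9; such a code would be impossible (violates the Singleton bound).


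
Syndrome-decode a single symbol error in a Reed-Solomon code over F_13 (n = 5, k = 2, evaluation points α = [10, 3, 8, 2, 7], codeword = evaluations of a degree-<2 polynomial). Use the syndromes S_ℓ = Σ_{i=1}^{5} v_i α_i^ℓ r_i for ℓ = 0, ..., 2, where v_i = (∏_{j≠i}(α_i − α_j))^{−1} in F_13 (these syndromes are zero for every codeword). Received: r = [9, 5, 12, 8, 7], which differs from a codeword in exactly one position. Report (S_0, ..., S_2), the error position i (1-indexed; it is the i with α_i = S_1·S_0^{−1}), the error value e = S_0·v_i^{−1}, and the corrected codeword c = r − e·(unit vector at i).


S = (6, 5, 2), error at position 2, error magnitude e = 5, c = [9, 0, 12, 8, 7].

Step 1: column multipliers v_i = (∏_{j≠i}(α_i − α_j))^{−1} mod 13.
  i = 1 (α = 10): (10−3)(10−8)(10−2)(10−7) = 7·2·8·3 = 336 ≡ 11, so v_1 = 11^{−1} = 6 (mod 13).
  i = 2 (α = 3): (3−10)(3−8)(3−2)(3−7) = (−7)·(−5)·1·(−4) = −140 ≡ 3, so v_2 = 3^{−1} = 9 (mod 13).
  i = 3 (α = 8): (8−10)(8−3)(8−2)(8−7) = (−2)·5·6·1 = −60 ≡ 5, so v_3 = 5^{−1} = 8 (mod 13).
  i = 4 (α = 2): (2−10)(2−3)(2−8)(2−7) = (−8)·(−1)·(−6)·(−5) = 240 ≡ 6, so v_4 = 6^{−1} = 11 (mod 13).
  i = 5 (α = 7): (7−10)(7−3)(7−8)(7−2) = (−3)·4·(−1)·5 = 60 ≡ 8, so v_5 = 8^{−1} = 5 (mod 13).
  v = [6, 9, 8, 11, 5].
Step 2: syndromes of r = [9, 5, 12, 8, 7] (all sums mod 13).
  S_0 = Σ v_i r_i = 6·9 + 9·5 + 8·12 + 11·8 + 5·7 = 318 ≡ 6.
  S_1 = Σ v_i α_i r_i = 6·10·9 + 9·3·5 + 8·8·12 + 11·2·8 + 5·7·7 = 1864 ≡ 5.
  α_i^2 mod 13 = [9, 9, 12, 4, 10].
  S_2 = Σ v_i α_i^2 r_i = 6·9·9 + 9·9·5 + 8·12·12 + 11·4·8 + 5·10·7 = 2745 ≡ 2.
  S = (6, 5, 2) ≠ 0, so r is not a codeword (an error is present).
Step 3: locate the error. For a single error e at position i, S_ℓ = v_i·e·α_i^ℓ, so α_err = S_1/S_0.
  S_0^{−1} = 6^{−1} = 11 (mod 13), so α_err = 5·11 = 55 ≡ 3 = α_2. Error position i = 2.
  Consistency check: S_2/S_1 = 2·8 = 16 ≡ 3 = α_err ✓ (single-error assumption holds).
Step 4: error magnitude e = S_0/v_2 = S_0·∏_{j≠2}(α_2 − α_j) = 6·3 = 18 ≡ 5 (mod 13).
Step 5: correct position 2: c_2 = r_2 − e = 5 − 5 ≡ 0 (mod 13). Hence c = [9, 0, 12, 8, 7].
  Check: interpolating c through the α_i gives m(x) = 11 + 5·x (degree < 2) with m(α_i) = c_i for every i, so c is indeed a codeword.


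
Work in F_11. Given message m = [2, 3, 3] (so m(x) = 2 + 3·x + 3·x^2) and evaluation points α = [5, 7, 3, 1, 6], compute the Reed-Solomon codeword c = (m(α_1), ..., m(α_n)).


c = [4, 5, 5, 8, 7]

Message polynomial: m(x) = 2 + 3·x + 3·x^2 (mod 11).
For each evaluation point α_i, compute m(α_i) mod 11:
  α_1 = 5: Horner steps 3 → 7 → 4, so m(5) = 4.
  α_2 = 7: Horner steps 3 → 2 → 5, so m(7) = 5.
  α_3 = 3: Horner steps 3 → 1 → 5, so m(3) = 5.
  α_4 = 1: Horner steps 3 → 6 → 8, so m(1) = 8.
  α_5 = 6: Horner steps 3 → 10 → 7, so m(6) = 7.
Codeword c = [4, 5, 5, 8, 7] ∈ F_11^5.


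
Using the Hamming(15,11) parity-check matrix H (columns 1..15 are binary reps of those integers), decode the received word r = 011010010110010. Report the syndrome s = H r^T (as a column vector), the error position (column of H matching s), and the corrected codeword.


s = (0, 0, 1, 1)^T, error position = 3, corrected codeword c = 010010010110010

Compute s = H r^T mod 2 one row at a time:
  s_1 = 1 + 0 + 1 + 1 + 0 + 0 + 1 + 0 = 4 ≡ 0 (mod 2).
  s_2 = 0 + 1 + 0 + 0 + 0 + 0 + 1 + 0 = 2 ≡ 0 (mod 2).
  s_3 = 1 + 1 + 0 + 0 + 1 + 1 + 1 + 0 = 5 ≡ 1 (mod 2).
  s_4 = 0 + 1 + 1 + 0 + 0 + 1 + 0 + 0 = 3 ≡ 1 (mod 2).
s = (0, 0, 1, 1)^T — this equals column 3 of H (binary 0011), so error is at position 3.
Correct: flip bit 3 of r = 011010010110010 to get c = 010010010110010.


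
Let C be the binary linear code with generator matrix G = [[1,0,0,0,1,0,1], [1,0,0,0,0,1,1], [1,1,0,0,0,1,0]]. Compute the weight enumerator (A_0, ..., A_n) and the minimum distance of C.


Weight distribution: A_0 = 1, A_2 = 2, A_3 = 4, A_4 = 1. Minimum distance d = 2.

Enumerate all 2^3 = 8 messages m ∈ F_2^3.
For each, compute codeword c = mG in F_2^7, then tally its weight.
  m = 000 → c = 0000000, weight = 0.
  m = 100 → c = 1000101, weight = 3.
  m = 010 → c = 1000011, weight = 3.
  m = 110 → c = 0000110, weight = 2.
  m = 001 → c = 1100010, weight = 3.
  m = 101 → c = 0100111, weight = 4.
  m = 011 → c = 0100001, weight = 2.
  m = 111 → c = 1100100, weight = 3.
Tally weights:
  weight 0: 1 codewords.
  weight 2: 2 codewords.
  weight 3: 4 codewords.
  weight 4: 1 codewords.
Minimum distance d = smallest w > 0 with A_w > 0 = 2.
Sanity: Σ A_w = 8 = 2^3 = 8 ✓.


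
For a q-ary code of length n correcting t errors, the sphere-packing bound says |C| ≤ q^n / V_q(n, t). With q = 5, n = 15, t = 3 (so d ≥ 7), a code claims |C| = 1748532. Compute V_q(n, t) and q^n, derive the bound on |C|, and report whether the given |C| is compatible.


V_q(n, t) = 30861, q^n = 30517578125, Hamming bound = 988871, |C| = 1748532 > bound (violated).

Step 1: Compute V_q(n, t) = Σ_{j=0}^3 C(n, j) (q−1)^j.
  j = 0: C(15,0)·(4)^0 = 1·1 = 1.
  j = 1: C(15,1)·(4)^1 = 15·4 = 60.
  j = 2: C(15,2)·(4)^2 = 105·16 = 1680.
  j = 3: C(15,3)·(4)^3 = 455·64 = 29120.
  V_q(n, t) = 1 + 60 + 1680 + 29120 = 30861.
Step 2: q^n = 5^15 = 30517578125.
Step 3: Hamming bound ⌊q^n / V_q(n,t)⌋ = ⌊30517578125/30861⌋ = 988871.
Step 4: Compare |C| = 1748532 to 988871: violated.
The claimed |C| lies above the Hamming bound, so no 5-ary code of length 15 with d ≥ 7 can have 1748532 codewords.


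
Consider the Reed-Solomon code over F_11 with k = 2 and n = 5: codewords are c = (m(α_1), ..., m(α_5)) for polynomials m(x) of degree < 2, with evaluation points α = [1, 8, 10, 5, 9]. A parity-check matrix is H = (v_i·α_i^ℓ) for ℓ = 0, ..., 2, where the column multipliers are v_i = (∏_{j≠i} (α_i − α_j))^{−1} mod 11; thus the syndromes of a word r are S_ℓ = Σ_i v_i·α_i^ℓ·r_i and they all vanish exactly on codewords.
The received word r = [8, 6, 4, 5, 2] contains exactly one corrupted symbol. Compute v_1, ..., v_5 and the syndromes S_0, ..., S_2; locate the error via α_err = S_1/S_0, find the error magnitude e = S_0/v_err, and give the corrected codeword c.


S = (8, 9, 6), error at position 2, error magnitude e = 6, c = [8, 0, 4, 5, 2].

Step 1: column multipliers v_i = (∏_{j≠i}(α_i − α_j))^{−1} mod 11.
  i = 1 (α = 1): (1−8)(1−10)(1−5)(1−9) = (−7)·(−9)·(−4)·(−8) = 2016 ≡ 3, so v_1 = 3^{−1} = 4 (mod 11).
  i = 2 (α = 8): (8−1)(8−10)(8−5)(8−9) = 7·(−2)·3·(−1) = 42 ≡ 9, so v_2 = 9^{−1} = 5 (mod 11).
  i = 3 (α = 10): (10−1)(10−8)(10−5)(10−9) = 9·2·5·1 = 90 ≡ 2, so v_3 = 2^{−1} = 6 (mod 11).
  i = 4 (α = 5): (5−1)(5−8)(5−10)(5−9) = 4·(−3)·(−5)·(−4) = −240 ≡ 2, so v_4 = 2^{−1} = 6 (mod 11).
  i = 5 (α = 9): (9−1)(9−8)(9−10)(9−5) = 8·1·(−1)·4 = −32 ≡ 1, so v_5 = 1^{−1} = 1 (mod 11).
  v = [4, 5, 6, 6, 1].
Step 2: syndromes of r = [8, 6, 4, 5, 2] (all sums mod 11).
  S_0 = Σ v_i r_i = 4·8 + 5·6 + 6·4 + 6·5 + 1·2 = 118 ≡ 8.
  S_1 = Σ v_i α_i r_i = 4·1·8 + 5·8·6 + 6·10·4 + 6·5·5 + 1·9·2 = 680 ≡ 9.
  α_i^2 mod 11 = [1, 9, 1, 3, 4].
  S_2 = Σ v_i α_i^2 r_i = 4·1·8 + 5·9·6 + 6·1·4 + 6·3·5 + 1·4·2 = 424 ≡ 6.
  S = (8, 9, 6) ≠ 0, so r is not a codeword (an error is present).
Step 3: locate the error. For a single error e at position i, S_ℓ = v_i·e·α_i^ℓ, so α_err = S_1/S_0.
  S_0^{−1} = 8^{−1} = 7 (mod 11), so α_err = 9·7 = 63 ≡ 8 = α_2. Error position i = 2.
  Consistency check: S_2/S_1 = 6·5 = 30 ≡ 8 = α_err ✓ (single-error assumption holds).
Step 4: error magnitude e = S_0/v_2 = S_0·∏_{j≠2}(α_2 − α_j) = 8·9 = 72 ≡ 6 (mod 11).
Step 5: correct position 2: c_2 = r_2 − e = 6 − 6 ≡ 0 (mod 11). Hence c = [8, 0, 4, 5, 2].
  Check: interpolating c through the α_i gives m(x) = 6 + 2·x (degree < 2) with m(α_i) = c_i for every i, so c is indeed a codeword.
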